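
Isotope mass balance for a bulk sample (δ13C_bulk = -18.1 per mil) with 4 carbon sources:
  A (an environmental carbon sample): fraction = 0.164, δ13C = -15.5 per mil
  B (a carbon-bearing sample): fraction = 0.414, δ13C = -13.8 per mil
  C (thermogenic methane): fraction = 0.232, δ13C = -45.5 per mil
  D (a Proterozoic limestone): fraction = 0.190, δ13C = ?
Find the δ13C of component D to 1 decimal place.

Isotope mass balance: δ_bulk = Σ fᵢ·δᵢ.
-18.1 = 0.164×(-15.5) + 0.414×(-13.8) + 0.232×(-45.5) + 0.190×δ_D
0.190·δ_D = -18.1 − (-18.811) = 0.711
δ_D = 0.711 / 0.190 = 3.74 per mil

3.7 per mil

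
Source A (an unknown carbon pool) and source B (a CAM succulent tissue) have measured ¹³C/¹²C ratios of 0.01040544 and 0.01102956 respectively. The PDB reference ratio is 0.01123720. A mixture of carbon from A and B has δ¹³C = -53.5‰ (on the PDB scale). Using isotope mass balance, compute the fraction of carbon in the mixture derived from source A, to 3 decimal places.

0.631

δ_A = (0.01040544/0.01123720 − 1)×1000 = (0.925982 − 1)×1000 = -74.018‰
δ_B = (0.01102956/0.01123720 − 1)×1000 = (0.981522 − 1)×1000 = -18.478‰
f_A = (δ_mix − δ_B)/(δ_A − δ_B) = (-53.5 − (-18.478))/(-74.018 − (-18.478))
f_A = -35.022 / -55.541 = 0.6306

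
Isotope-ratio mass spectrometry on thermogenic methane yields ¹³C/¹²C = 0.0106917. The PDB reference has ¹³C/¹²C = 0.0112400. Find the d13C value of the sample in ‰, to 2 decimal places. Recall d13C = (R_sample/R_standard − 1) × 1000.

-48.78‰

d13C = (R_sample / R_standard − 1) × 1000
R_sample / R_standard = 0.0106917 / 0.0112400 = 0.951219
d13C = (0.951219 − 1) × 1000 = -48.781‰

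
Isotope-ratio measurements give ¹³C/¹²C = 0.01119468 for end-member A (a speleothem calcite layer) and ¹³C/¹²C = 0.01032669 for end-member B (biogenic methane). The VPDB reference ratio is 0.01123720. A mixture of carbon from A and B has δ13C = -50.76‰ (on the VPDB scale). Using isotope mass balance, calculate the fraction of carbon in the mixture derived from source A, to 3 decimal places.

0.392

δ_A = (0.01119468/0.01123720 − 1)×1000 = (0.996216 − 1)×1000 = -3.784‰
δ_B = (0.01032669/0.01123720 − 1)×1000 = (0.918974 − 1)×1000 = -81.026‰
f_A = (δ_mix − δ_B)/(δ_A − δ_B) = (-50.76 − (-81.026))/(-3.784 − (-81.026))
f_A = 30.266 / 77.243 = 0.3918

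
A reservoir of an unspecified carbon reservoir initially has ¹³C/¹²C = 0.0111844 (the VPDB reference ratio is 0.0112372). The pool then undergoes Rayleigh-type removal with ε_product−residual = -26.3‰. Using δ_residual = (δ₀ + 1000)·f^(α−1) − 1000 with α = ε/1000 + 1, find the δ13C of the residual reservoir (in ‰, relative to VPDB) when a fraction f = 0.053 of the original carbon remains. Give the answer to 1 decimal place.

δ₀ = (0.0111844/0.0112372 − 1)×1000 = (0.995301 − 1)×1000 = -4.699‰
α − 1 = ε/1000 = -0.0263
f^(α−1) = 0.053^(-0.0263) = 1.080318
δ_res = (-4.699 + 1000) × 1.080318 − 1000 = 1075.242 − 1000 = 75.24‰

75.2‰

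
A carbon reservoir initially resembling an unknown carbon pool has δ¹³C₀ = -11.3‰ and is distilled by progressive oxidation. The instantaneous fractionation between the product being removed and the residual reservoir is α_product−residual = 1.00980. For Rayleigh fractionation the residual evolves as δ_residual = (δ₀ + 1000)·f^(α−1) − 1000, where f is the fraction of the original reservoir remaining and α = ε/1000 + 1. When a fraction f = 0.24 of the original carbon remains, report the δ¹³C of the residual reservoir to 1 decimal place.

Rayleigh residual: δ_res = (δ₀ + 1000)·f^(α−1) − 1000
α − 1 = 0.00980
f^(α−1) = 0.24^(0.00980) = 0.986112
δ_res = (-11.3 + 1000) × 0.986112 − 1000 = 974.969 − 1000 = -25.03‰

-25.0‰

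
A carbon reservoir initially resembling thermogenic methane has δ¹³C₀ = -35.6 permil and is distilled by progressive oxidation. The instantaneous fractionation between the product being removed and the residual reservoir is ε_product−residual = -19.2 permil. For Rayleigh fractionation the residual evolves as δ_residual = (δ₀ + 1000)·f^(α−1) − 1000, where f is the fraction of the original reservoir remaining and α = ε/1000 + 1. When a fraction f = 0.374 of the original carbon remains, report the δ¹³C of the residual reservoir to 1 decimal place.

-17.2 permil

Rayleigh residual: δ_res = (δ₀ + 1000)·f^(α−1) − 1000
α = ε/1000 + 1 = 0.98080, so α − 1 = -0.01920
f^(α−1) = 0.374^(-0.01920) = 1.019063
δ_res = (-35.6 + 1000) × 1.019063 − 1000 = 982.784 − 1000 = -17.22 permil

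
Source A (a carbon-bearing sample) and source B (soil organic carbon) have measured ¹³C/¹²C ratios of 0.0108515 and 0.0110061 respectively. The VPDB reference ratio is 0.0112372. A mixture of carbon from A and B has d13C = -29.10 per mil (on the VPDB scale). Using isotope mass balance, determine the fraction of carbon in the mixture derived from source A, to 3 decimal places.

δ_A = (0.0108515/0.0112372 − 1)×1000 = (0.965677 − 1)×1000 = -34.323 per mil
δ_B = (0.0110061/0.0112372 − 1)×1000 = (0.979434 − 1)×1000 = -20.566 per mil
f_A = (δ_mix − δ_B)/(δ_A − δ_B) = (-29.10 − (-20.566))/(-34.323 − (-20.566))
f_A = -8.534 / -13.758 = 0.6203

0.620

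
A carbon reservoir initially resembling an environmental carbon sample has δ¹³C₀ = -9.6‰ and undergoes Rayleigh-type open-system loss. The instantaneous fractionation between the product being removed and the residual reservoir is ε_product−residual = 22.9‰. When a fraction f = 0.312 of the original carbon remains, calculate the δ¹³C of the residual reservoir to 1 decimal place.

-35.7‰

Rayleigh residual: δ_res = (δ₀ + 1000)·f^(α−1) − 1000
α = ε/1000 + 1 = 1.02290, so α − 1 = 0.02290
f^(α−1) = 0.312^(0.02290) = 0.973680
δ_res = (-9.6 + 1000) × 0.973680 − 1000 = 964.332 − 1000 = -35.67‰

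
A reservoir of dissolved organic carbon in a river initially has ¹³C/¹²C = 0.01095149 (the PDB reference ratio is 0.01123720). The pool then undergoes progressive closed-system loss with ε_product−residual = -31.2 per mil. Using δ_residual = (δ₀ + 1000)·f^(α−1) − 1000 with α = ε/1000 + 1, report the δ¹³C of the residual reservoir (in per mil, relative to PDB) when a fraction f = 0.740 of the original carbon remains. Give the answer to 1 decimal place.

-16.2 per mil

δ₀ = (0.01095149/0.01123720 − 1)×1000 = (0.974575 − 1)×1000 = -25.425 per mil
α − 1 = ε/1000 = -0.0312
f^(α−1) = 0.740^(-0.0312) = 1.009439
δ_res = (-25.425 + 1000) × 1.009439 − 1000 = 983.773 − 1000 = -16.23 per mil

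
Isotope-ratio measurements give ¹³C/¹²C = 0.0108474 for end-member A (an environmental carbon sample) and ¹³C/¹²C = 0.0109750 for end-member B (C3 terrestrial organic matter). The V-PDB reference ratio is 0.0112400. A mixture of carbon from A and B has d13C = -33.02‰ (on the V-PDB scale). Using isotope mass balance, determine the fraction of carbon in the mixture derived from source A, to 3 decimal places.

δ_A = (0.0108474/0.0112400 − 1)×1000 = (0.965071 − 1)×1000 = -34.929‰
δ_B = (0.0109750/0.0112400 − 1)×1000 = (0.976423 − 1)×1000 = -23.577‰
f_A = (δ_mix − δ_B)/(δ_A − δ_B) = (-33.02 − (-23.577))/(-34.929 − (-23.577))
f_A = -9.443 / -11.352 = 0.8319

0.832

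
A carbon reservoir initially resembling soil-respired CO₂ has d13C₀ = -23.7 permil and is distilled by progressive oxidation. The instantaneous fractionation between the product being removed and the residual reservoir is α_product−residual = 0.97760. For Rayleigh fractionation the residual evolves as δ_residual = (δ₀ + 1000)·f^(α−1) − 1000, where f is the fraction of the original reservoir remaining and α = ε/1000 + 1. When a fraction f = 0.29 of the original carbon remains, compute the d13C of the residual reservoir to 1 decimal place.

Rayleigh residual: δ_res = (δ₀ + 1000)·f^(α−1) − 1000
α − 1 = -0.02240
f^(α−1) = 0.29^(-0.02240) = 1.028116
δ_res = (-23.7 + 1000) × 1.028116 − 1000 = 1003.750 − 1000 = 3.75 permil

3.8 permil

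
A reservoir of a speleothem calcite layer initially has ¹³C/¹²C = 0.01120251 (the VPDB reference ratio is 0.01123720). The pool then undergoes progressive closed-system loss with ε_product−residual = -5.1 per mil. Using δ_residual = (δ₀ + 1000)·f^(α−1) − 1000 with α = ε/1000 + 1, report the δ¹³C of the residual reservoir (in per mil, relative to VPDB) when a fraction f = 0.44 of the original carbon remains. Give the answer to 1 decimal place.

δ₀ = (0.01120251/0.01123720 − 1)×1000 = (0.996913 − 1)×1000 = -3.087 per mil
α − 1 = ε/1000 = -0.0051
f^(α−1) = 0.44^(-0.0051) = 1.004196
δ_res = (-3.087 + 1000) × 1.004196 − 1000 = 1001.096 − 1000 = 1.10 per mil

1.1 per mil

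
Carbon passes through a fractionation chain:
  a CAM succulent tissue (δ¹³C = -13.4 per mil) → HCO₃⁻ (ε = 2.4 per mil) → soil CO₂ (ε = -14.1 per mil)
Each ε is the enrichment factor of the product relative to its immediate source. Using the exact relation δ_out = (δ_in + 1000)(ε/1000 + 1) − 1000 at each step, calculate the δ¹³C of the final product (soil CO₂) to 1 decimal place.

-25.0 per mil

step 1: δ = (-13.40 + 1000)·(2.4/1000 + 1) − 1000 = -11.03 per mil
step 2: δ = (-11.03 + 1000)·(-14.1/1000 + 1) − 1000 = -24.98 per mil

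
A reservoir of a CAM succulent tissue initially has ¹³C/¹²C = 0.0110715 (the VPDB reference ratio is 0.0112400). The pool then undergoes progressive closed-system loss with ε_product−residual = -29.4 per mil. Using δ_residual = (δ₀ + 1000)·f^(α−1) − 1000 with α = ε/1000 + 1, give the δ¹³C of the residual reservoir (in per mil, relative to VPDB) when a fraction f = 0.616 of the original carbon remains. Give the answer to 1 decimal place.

δ₀ = (0.0110715/0.0112400 − 1)×1000 = (0.985009 − 1)×1000 = -14.991 per mil
α − 1 = ε/1000 = -0.0294
f^(α−1) = 0.616^(-0.0294) = 1.014346
δ_res = (-14.991 + 1000) × 1.014346 − 1000 = 999.140 − 1000 = -0.86 per mil

-0.9 per mil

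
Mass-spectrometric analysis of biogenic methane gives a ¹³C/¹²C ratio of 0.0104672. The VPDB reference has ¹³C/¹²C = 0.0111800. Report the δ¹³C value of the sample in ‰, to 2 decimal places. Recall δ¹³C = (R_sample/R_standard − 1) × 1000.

δ¹³C = (R_sample / R_standard − 1) × 1000
R_sample / R_standard = 0.0104672 / 0.0111800 = 0.936243
δ¹³C = (0.936243 − 1) × 1000 = -63.757‰

-63.76‰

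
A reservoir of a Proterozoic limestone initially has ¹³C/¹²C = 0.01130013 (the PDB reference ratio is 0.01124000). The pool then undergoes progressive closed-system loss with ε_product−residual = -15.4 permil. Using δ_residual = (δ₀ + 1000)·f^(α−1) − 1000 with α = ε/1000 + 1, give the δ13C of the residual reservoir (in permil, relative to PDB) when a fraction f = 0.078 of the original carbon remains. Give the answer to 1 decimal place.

δ₀ = (0.01130013/0.01124000 − 1)×1000 = (1.005350 − 1)×1000 = 5.350 permil
α − 1 = ε/1000 = -0.0154
f^(α−1) = 0.078^(-0.0154) = 1.040068
δ_res = (5.350 + 1000) × 1.040068 − 1000 = 1045.632 − 1000 = 45.63 permil

45.6 permil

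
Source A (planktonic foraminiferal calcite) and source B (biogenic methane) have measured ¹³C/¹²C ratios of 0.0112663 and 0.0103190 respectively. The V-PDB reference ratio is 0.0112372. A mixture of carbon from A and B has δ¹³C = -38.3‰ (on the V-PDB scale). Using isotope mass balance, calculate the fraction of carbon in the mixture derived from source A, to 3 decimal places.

δ_A = (0.0112663/0.0112372 − 1)×1000 = (1.002590 − 1)×1000 = 2.590‰
δ_B = (0.0103190/0.0112372 − 1)×1000 = (0.918289 − 1)×1000 = -81.711‰
f_A = (δ_mix − δ_B)/(δ_A − δ_B) = (-38.3 − (-81.711))/(2.590 − (-81.711))
f_A = 43.411 / 84.300 = 0.5150

0.515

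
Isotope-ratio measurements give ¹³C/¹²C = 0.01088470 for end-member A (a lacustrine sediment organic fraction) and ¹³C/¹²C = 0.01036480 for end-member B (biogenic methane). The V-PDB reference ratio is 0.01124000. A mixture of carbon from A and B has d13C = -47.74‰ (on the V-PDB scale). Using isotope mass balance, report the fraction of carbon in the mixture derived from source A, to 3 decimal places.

0.651

δ_A = (0.01088470/0.01124000 − 1)×1000 = (0.968390 − 1)×1000 = -31.610‰
δ_B = (0.01036480/0.01124000 − 1)×1000 = (0.922135 − 1)×1000 = -77.865‰
f_A = (δ_mix − δ_B)/(δ_A − δ_B) = (-47.74 − (-77.865))/(-31.610 − (-77.865))
f_A = 30.125 / 46.254 = 0.6513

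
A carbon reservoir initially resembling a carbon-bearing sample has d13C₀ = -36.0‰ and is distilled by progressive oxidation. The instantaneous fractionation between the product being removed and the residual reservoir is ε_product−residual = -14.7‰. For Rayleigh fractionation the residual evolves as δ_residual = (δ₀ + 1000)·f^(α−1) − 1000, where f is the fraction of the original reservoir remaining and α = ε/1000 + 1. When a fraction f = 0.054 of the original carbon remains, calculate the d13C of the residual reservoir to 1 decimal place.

Rayleigh residual: δ_res = (δ₀ + 1000)·f^(α−1) − 1000
α = ε/1000 + 1 = 0.98530, so α − 1 = -0.01470
f^(α−1) = 0.054^(-0.01470) = 1.043840
δ_res = (-36.0 + 1000) × 1.043840 − 1000 = 1006.261 − 1000 = 6.26‰

6.3‰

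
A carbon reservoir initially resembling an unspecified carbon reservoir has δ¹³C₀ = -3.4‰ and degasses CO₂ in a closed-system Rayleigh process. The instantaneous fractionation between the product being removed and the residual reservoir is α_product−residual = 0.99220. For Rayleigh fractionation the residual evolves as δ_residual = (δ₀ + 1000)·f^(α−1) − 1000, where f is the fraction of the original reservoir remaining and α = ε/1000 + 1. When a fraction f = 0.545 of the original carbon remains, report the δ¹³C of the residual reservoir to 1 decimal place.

Rayleigh residual: δ_res = (δ₀ + 1000)·f^(α−1) − 1000
α − 1 = -0.00780
f^(α−1) = 0.545^(-0.00780) = 1.004746
δ_res = (-3.4 + 1000) × 1.004746 − 1000 = 1001.329 − 1000 = 1.33‰

1.3‰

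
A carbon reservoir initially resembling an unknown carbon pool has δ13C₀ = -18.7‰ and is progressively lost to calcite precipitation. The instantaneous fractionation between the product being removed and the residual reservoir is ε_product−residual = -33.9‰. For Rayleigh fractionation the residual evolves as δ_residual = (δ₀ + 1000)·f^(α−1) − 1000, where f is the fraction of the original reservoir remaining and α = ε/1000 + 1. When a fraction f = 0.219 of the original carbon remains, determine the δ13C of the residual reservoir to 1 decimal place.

33.1‰

Rayleigh residual: δ_res = (δ₀ + 1000)·f^(α−1) − 1000
α = ε/1000 + 1 = 0.96610, so α − 1 = -0.03390
f^(α−1) = 0.219^(-0.03390) = 1.052832
δ_res = (-18.7 + 1000) × 1.052832 − 1000 = 1033.144 − 1000 = 33.14‰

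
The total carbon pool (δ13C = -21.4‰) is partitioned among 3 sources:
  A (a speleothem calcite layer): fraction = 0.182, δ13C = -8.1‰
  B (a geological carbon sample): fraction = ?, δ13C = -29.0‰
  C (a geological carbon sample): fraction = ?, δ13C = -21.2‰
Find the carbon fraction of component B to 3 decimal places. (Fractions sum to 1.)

Let f_B and f_C be the unknown fractions; fractions sum to 1 so f_B + f_C = 0.818.
Mass balance: Σ fᵢ·δᵢ = δ_bulk ⇒ f_B·(-29.0) + f_C·(-21.2) = -21.4 − (-1.474) = -19.926
Substitute f_C = 0.818 − f_B:
f_B·(-29.0 − -21.2) = -19.926 − 0.818×(-21.2) = -2.584
f_B = -2.584 / -7.8 = 0.3313

0.331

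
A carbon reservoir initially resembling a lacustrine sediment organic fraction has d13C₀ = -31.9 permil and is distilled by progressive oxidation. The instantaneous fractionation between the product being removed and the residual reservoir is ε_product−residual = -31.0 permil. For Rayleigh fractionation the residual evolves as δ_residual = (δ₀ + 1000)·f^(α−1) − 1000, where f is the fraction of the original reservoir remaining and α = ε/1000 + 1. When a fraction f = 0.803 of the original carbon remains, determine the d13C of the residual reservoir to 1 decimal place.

-25.3 permil

Rayleigh residual: δ_res = (δ₀ + 1000)·f^(α−1) − 1000
α = ε/1000 + 1 = 0.96900, so α − 1 = -0.03100
f^(α−1) = 0.803^(-0.03100) = 1.006825
δ_res = (-31.9 + 1000) × 1.006825 − 1000 = 974.707 − 1000 = -25.29 permil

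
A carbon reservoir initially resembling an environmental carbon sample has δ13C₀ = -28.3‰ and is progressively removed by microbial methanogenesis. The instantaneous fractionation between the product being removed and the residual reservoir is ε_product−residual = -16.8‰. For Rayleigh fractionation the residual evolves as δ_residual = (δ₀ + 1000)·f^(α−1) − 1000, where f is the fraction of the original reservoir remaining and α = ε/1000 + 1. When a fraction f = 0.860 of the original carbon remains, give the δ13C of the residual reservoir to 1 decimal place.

-25.8‰

Rayleigh residual: δ_res = (δ₀ + 1000)·f^(α−1) − 1000
α = ε/1000 + 1 = 0.98320, so α − 1 = -0.01680
f^(α−1) = 0.860^(-0.01680) = 1.002537
δ_res = (-28.3 + 1000) × 1.002537 − 1000 = 974.165 − 1000 = -25.83‰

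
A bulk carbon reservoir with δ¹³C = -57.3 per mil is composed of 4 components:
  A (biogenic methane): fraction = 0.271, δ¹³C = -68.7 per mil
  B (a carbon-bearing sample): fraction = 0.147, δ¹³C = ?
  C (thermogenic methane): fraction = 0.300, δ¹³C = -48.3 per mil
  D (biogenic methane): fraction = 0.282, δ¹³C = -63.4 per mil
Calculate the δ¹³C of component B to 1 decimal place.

Isotope mass balance: δ_bulk = Σ fᵢ·δᵢ.
-57.3 = 0.271×(-68.7) + 0.147×δ_B + 0.300×(-48.3) + 0.282×(-63.4)
0.147·δ_B = -57.3 − (-50.986) = -6.313
δ_B = -6.313 / 0.147 = -42.95 per mil

-42.9 per mil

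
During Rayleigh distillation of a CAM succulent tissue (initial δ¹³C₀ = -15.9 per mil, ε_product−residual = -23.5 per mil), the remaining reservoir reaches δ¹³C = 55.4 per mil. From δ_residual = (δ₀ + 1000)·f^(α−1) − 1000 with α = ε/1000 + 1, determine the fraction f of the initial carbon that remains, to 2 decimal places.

0.05

α − 1 = ε/1000 = -0.0235
(δ_res + 1000)/(δ₀ + 1000) = (55.4 + 1000)/(-15.9 + 1000) = 1055.4/984.1 = 1.072452
f = 1.072452^(1/-0.0235) = exp(ln(1.072452)/-0.0235) = exp(0.06995/-0.0235)
f = exp(-2.9765) = 0.0510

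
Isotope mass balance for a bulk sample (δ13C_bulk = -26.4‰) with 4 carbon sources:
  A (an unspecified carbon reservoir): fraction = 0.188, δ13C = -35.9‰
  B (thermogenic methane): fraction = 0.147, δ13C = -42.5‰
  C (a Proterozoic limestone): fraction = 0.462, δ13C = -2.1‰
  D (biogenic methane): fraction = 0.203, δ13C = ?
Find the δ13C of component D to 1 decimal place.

-61.2‰

Isotope mass balance: δ_bulk = Σ fᵢ·δᵢ.
-26.4 = 0.188×(-35.9) + 0.147×(-42.5) + 0.462×(-2.1) + 0.203×δ_D
0.203·δ_D = -26.4 − (-13.967) = -12.433
δ_D = -12.433 / 0.203 = -61.25‰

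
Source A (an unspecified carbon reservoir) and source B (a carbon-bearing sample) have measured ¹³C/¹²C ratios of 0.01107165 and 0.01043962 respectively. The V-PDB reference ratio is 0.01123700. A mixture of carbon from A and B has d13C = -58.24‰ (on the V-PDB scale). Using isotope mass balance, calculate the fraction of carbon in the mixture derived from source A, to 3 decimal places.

δ_A = (0.01107165/0.01123700 − 1)×1000 = (0.985285 − 1)×1000 = -14.715‰
δ_B = (0.01043962/0.01123700 − 1)×1000 = (0.929040 − 1)×1000 = -70.960‰
f_A = (δ_mix − δ_B)/(δ_A − δ_B) = (-58.24 − (-70.960))/(-14.715 − (-70.960))
f_A = 12.720 / 56.245 = 0.2262

0.226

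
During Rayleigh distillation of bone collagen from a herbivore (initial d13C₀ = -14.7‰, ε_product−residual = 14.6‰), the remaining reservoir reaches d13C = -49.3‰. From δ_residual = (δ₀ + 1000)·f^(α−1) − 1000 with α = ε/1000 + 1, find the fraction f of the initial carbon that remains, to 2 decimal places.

0.09

α − 1 = ε/1000 = 0.0146
(δ_res + 1000)/(δ₀ + 1000) = (-49.3 + 1000)/(-14.7 + 1000) = 950.7/985.3 = 0.964884
f = 0.964884^(1/0.0146) = exp(ln(0.964884)/0.0146) = exp(-0.03575/0.0146)
f = exp(-2.4485) = 0.0864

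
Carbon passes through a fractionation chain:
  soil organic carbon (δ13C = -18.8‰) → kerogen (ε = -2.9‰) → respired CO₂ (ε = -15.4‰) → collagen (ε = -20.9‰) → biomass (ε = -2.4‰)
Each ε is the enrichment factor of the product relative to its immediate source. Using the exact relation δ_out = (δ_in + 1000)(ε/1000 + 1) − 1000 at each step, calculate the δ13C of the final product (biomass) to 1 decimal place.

step 1: δ = (-18.80 + 1000)·(-2.9/1000 + 1) − 1000 = -21.65‰
step 2: δ = (-21.65 + 1000)·(-15.4/1000 + 1) − 1000 = -36.71‰
step 3: δ = (-36.71 + 1000)·(-20.9/1000 + 1) − 1000 = -56.84‰
step 4: δ = (-56.84 + 1000)·(-2.4/1000 + 1) − 1000 = -59.11‰

-59.1‰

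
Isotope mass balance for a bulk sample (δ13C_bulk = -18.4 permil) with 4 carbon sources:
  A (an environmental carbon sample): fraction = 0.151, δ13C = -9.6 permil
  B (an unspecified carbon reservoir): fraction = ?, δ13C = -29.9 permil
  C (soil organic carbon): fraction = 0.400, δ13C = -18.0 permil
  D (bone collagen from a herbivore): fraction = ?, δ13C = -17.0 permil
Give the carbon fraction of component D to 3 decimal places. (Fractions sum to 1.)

Let f_D and f_B be the unknown fractions; fractions sum to 1 so f_D + f_B = 0.449.
Mass balance: Σ fᵢ·δᵢ = δ_bulk ⇒ f_D·(-17.0) + f_B·(-29.9) = -18.4 − (-8.650) = -9.750
Substitute f_B = 0.449 − f_D:
f_D·(-17.0 − -29.9) = -9.750 − 0.449×(-29.9) = 3.675
f_D = 3.675 / 12.9 = 0.2849

0.285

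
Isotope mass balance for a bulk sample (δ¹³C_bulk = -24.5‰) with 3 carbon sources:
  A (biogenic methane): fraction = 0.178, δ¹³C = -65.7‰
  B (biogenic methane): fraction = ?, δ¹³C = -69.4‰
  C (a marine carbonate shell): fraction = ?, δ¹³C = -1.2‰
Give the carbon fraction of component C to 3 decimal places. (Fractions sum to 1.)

0.649

Let f_C and f_B be the unknown fractions; fractions sum to 1 so f_C + f_B = 0.822.
Mass balance: Σ fᵢ·δᵢ = δ_bulk ⇒ f_C·(-1.2) + f_B·(-69.4) = -24.5 − (-11.695) = -12.805
Substitute f_B = 0.822 − f_C:
f_C·(-1.2 − -69.4) = -12.805 − 0.822×(-69.4) = 44.241
f_C = 44.241 / 68.2 = 0.6487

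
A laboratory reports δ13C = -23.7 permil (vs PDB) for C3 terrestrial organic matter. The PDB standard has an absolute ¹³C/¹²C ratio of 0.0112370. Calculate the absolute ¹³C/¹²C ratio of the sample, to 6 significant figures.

R_sample = R_standard × (δ13C/1000 + 1)
R_sample = 0.0112370 × (-23.7/1000 + 1) = 0.0112370 × 0.976300
R_sample = 0.0109707

0.0109707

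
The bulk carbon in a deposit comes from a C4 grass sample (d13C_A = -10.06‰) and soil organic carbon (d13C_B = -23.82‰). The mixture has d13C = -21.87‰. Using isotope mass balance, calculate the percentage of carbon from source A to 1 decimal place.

δ_mix = f_A·δ_A + (1 − f_A)·δ_B  ⇒  f_A = (δ_mix − δ_B)/(δ_A − δ_B)
f_A = (-21.87 − (-23.82)) / (-10.06 − (-23.82))
f_A = 1.95 / 13.76 = 0.1417

14.2%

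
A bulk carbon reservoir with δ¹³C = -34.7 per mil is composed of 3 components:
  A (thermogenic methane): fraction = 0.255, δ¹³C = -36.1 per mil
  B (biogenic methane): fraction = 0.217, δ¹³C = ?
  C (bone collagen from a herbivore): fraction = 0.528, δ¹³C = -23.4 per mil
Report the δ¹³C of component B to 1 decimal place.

-60.5 per mil

Isotope mass balance: δ_bulk = Σ fᵢ·δᵢ.
-34.7 = 0.255×(-36.1) + 0.217×δ_B + 0.528×(-23.4)
0.217·δ_B = -34.7 − (-21.561) = -13.139
δ_B = -13.139 / 0.217 = -60.55 per mil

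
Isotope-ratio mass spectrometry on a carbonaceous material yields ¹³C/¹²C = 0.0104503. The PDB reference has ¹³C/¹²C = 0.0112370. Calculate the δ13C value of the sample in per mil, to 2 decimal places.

δ13C = (R_sample / R_standard − 1) × 1000
R_sample / R_standard = 0.0104503 / 0.0112370 = 0.929990
δ13C = (0.929990 − 1) × 1000 = -70.010 per mil

-70.01 per mil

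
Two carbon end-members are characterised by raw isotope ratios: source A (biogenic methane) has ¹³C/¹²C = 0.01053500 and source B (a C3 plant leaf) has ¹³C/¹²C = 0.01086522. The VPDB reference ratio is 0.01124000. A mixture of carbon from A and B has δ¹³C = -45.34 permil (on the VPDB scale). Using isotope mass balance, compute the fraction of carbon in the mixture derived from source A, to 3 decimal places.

δ_A = (0.01053500/0.01124000 − 1)×1000 = (0.937278 − 1)×1000 = -62.722 permil
δ_B = (0.01086522/0.01124000 − 1)×1000 = (0.966657 − 1)×1000 = -33.343 permil
f_A = (δ_mix − δ_B)/(δ_A − δ_B) = (-45.34 − (-33.343))/(-62.722 − (-33.343))
f_A = -11.997 / -29.379 = 0.4083

0.408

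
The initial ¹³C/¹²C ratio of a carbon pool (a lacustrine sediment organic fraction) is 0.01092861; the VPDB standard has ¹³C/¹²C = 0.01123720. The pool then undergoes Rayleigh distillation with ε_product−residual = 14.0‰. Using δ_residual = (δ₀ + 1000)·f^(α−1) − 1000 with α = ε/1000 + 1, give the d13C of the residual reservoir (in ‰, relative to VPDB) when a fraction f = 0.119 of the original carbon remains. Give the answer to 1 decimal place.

-56.0‰

δ₀ = (0.01092861/0.01123720 − 1)×1000 = (0.972539 − 1)×1000 = -27.461‰
α − 1 = ε/1000 = 0.0140
f^(α−1) = 0.119^(0.0140) = 0.970639
δ_res = (-27.461 + 1000) × 0.970639 − 1000 = 943.984 − 1000 = -56.02‰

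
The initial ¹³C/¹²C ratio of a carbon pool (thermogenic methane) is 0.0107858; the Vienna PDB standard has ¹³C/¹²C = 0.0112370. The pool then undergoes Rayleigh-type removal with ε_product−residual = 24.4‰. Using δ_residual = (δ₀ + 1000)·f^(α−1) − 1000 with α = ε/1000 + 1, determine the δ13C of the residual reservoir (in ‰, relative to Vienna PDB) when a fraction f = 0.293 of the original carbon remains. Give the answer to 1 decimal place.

-68.5‰

δ₀ = (0.0107858/0.0112370 − 1)×1000 = (0.959847 − 1)×1000 = -40.153‰
α − 1 = ε/1000 = 0.0244
f^(α−1) = 0.293^(0.0244) = 0.970491
δ_res = (-40.153 + 1000) × 0.970491 − 1000 = 931.523 − 1000 = -68.48‰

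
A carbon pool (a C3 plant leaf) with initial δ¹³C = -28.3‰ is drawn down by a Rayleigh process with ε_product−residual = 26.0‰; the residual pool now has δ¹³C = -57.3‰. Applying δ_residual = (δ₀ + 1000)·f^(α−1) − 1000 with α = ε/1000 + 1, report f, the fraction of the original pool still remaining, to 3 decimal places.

0.312

α − 1 = ε/1000 = 0.0260
(δ_res + 1000)/(δ₀ + 1000) = (-57.3 + 1000)/(-28.3 + 1000) = 942.7/971.7 = 0.970155
f = 0.970155^(1/0.0260) = exp(ln(0.970155)/0.0260) = exp(-0.03030/0.0260)
f = exp(-1.1653) = 0.3118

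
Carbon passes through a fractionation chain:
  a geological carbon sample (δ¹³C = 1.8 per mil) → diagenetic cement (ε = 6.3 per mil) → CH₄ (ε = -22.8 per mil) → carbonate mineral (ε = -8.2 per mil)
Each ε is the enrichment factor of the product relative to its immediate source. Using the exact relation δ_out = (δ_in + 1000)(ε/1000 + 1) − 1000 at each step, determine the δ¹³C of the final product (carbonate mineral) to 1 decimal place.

-23.0 per mil

step 1: δ = (1.80 + 1000)·(6.3/1000 + 1) − 1000 = 8.11 per mil
step 2: δ = (8.11 + 1000)·(-22.8/1000 + 1) − 1000 = -14.87 per mil
step 3: δ = (-14.87 + 1000)·(-8.2/1000 + 1) − 1000 = -22.95 per mil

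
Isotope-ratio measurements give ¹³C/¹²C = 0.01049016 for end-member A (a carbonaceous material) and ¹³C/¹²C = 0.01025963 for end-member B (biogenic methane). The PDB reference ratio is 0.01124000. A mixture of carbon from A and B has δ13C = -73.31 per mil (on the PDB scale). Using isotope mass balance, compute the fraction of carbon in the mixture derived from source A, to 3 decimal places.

0.678

δ_A = (0.01049016/0.01124000 − 1)×1000 = (0.933288 − 1)×1000 = -66.712 per mil
δ_B = (0.01025963/0.01124000 − 1)×1000 = (0.912778 − 1)×1000 = -87.222 per mil
f_A = (δ_mix − δ_B)/(δ_A − δ_B) = (-73.31 − (-87.222))/(-66.712 − (-87.222))
f_A = 13.912 / 20.510 = 0.6783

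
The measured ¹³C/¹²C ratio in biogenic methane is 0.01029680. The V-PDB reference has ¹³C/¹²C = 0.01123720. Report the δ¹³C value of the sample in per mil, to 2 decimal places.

δ¹³C = (R_sample / R_standard − 1) × 1000
R_sample / R_standard = 0.01029680 / 0.01123720 = 0.916314
δ¹³C = (0.916314 − 1) × 1000 = -83.686 per mil

-83.69 per mil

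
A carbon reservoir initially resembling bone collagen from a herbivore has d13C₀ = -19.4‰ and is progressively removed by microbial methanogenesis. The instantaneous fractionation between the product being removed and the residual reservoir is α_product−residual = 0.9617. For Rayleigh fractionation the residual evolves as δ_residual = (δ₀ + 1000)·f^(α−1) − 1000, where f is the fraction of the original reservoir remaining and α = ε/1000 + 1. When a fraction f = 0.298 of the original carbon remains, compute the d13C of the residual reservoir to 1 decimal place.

Rayleigh residual: δ_res = (δ₀ + 1000)·f^(α−1) − 1000
α − 1 = -0.03830
f^(α−1) = 0.298^(-0.03830) = 1.047460
δ_res = (-19.4 + 1000) × 1.047460 − 1000 = 1027.139 − 1000 = 27.14‰

27.1‰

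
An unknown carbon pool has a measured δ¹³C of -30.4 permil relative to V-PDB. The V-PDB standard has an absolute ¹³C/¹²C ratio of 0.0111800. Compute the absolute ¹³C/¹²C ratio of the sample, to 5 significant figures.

R_sample = R_standard × (δ¹³C/1000 + 1)
R_sample = 0.0111800 × (-30.4/1000 + 1) = 0.0111800 × 0.969600
R_sample = 0.0108401

0.010840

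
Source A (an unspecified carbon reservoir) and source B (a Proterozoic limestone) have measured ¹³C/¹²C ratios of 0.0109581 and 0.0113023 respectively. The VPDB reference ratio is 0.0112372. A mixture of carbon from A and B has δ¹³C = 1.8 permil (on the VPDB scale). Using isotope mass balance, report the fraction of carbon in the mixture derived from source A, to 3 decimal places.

0.130

δ_A = (0.0109581/0.0112372 − 1)×1000 = (0.975163 − 1)×1000 = -24.837 permil
δ_B = (0.0113023/0.0112372 − 1)×1000 = (1.005793 − 1)×1000 = 5.793 permil
f_A = (δ_mix − δ_B)/(δ_A − δ_B) = (1.8 − (5.793))/(-24.837 − (5.793))
f_A = -3.993 / -30.630 = 0.1304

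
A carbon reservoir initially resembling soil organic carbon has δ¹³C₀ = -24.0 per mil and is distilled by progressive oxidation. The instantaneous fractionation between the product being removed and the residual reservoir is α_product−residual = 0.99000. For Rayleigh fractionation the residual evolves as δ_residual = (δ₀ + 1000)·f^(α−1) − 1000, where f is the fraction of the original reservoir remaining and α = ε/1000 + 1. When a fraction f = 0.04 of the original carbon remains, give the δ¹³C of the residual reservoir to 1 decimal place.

Rayleigh residual: δ_res = (δ₀ + 1000)·f^(α−1) − 1000
α − 1 = -0.01000
f^(α−1) = 0.04^(-0.01000) = 1.032712
δ_res = (-24.0 + 1000) × 1.032712 − 1000 = 1007.927 − 1000 = 7.93 per mil

7.9 per mil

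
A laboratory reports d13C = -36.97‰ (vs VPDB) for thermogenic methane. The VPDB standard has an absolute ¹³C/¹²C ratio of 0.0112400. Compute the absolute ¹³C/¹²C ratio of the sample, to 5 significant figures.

0.010824

R_sample = R_standard × (d13C/1000 + 1)
R_sample = 0.0112400 × (-36.97/1000 + 1) = 0.0112400 × 0.963030
R_sample = 0.0108245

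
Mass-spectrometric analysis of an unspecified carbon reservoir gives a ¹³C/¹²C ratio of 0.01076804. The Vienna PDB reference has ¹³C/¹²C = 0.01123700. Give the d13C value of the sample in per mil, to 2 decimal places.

-41.73 per mil

d13C = (R_sample / R_standard − 1) × 1000
R_sample / R_standard = 0.01076804 / 0.01123700 = 0.958266
d13C = (0.958266 − 1) × 1000 = -41.734 per mil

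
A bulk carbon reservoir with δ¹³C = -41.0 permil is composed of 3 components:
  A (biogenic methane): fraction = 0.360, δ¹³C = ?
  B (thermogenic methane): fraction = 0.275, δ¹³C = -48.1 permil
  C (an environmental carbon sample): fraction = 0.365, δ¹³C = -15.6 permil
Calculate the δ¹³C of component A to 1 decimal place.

-61.3 permil

Isotope mass balance: δ_bulk = Σ fᵢ·δᵢ.
-41.0 = 0.360×δ_A + 0.275×(-48.1) + 0.365×(-15.6)
0.360·δ_A = -41.0 − (-18.922) = -22.078
δ_A = -22.078 / 0.360 = -61.33 permil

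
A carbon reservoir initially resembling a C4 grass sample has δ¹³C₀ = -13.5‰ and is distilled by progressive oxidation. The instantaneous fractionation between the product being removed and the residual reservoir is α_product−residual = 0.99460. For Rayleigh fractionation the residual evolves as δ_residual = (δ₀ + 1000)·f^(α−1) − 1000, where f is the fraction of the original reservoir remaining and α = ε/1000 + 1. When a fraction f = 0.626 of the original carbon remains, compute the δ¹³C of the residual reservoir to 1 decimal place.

Rayleigh residual: δ_res = (δ₀ + 1000)·f^(α−1) − 1000
α − 1 = -0.00540
f^(α−1) = 0.626^(-0.00540) = 1.002533
δ_res = (-13.5 + 1000) × 1.002533 − 1000 = 988.998 − 1000 = -11.00‰

-11.0‰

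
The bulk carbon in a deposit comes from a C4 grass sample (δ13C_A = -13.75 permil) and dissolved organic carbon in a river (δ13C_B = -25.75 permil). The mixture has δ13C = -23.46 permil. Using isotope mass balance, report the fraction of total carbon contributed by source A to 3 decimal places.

δ_mix = f_A·δ_A + (1 − f_A)·δ_B  ⇒  f_A = (δ_mix − δ_B)/(δ_A − δ_B)
f_A = (-23.46 − (-25.75)) / (-13.75 − (-25.75))
f_A = 2.29 / 12.00 = 0.1908

0.191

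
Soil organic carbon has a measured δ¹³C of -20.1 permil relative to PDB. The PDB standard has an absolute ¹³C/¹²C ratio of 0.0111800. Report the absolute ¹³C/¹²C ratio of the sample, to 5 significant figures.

0.010955

R_sample = R_standard × (δ¹³C/1000 + 1)
R_sample = 0.0111800 × (-20.1/1000 + 1) = 0.0111800 × 0.979900
R_sample = 0.0109553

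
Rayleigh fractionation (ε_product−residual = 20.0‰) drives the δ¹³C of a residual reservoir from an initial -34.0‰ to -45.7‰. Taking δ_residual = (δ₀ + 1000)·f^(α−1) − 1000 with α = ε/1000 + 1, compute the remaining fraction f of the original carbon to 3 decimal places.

α − 1 = ε/1000 = 0.0200
(δ_res + 1000)/(δ₀ + 1000) = (-45.7 + 1000)/(-34.0 + 1000) = 954.3/966.0 = 0.987888
f = 0.987888^(1/0.0200) = exp(ln(0.987888)/0.0200) = exp(-0.01219/0.0200)
f = exp(-0.6093) = 0.5437

0.544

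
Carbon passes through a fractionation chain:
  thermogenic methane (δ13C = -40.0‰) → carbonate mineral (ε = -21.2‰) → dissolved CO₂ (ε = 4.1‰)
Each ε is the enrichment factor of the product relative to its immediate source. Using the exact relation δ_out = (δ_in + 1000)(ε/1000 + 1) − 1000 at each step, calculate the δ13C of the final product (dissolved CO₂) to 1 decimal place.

step 1: δ = (-40.00 + 1000)·(-21.2/1000 + 1) − 1000 = -60.35‰
step 2: δ = (-60.35 + 1000)·(4.1/1000 + 1) − 1000 = -56.50‰

-56.5‰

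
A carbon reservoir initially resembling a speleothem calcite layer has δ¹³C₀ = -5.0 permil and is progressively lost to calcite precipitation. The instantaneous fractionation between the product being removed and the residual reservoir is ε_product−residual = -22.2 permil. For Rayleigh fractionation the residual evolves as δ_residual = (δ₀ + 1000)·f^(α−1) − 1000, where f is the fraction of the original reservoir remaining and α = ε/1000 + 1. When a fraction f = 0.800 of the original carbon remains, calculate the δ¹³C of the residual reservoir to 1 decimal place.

Rayleigh residual: δ_res = (δ₀ + 1000)·f^(α−1) − 1000
α = ε/1000 + 1 = 0.97780, so α − 1 = -0.02220
f^(α−1) = 0.800^(-0.02220) = 1.004966
δ_res = (-5.0 + 1000) × 1.004966 − 1000 = 999.941 − 1000 = -0.06 permil

-0.1 permil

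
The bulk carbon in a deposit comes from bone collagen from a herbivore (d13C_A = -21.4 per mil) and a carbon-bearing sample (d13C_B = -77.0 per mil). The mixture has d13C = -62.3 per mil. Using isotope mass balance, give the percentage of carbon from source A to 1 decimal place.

δ_mix = f_A·δ_A + (1 − f_A)·δ_B  ⇒  f_A = (δ_mix − δ_B)/(δ_A − δ_B)
f_A = (-62.3 − (-77.0)) / (-21.4 − (-77.0))
f_A = 14.7 / 55.6 = 0.2644

26.4%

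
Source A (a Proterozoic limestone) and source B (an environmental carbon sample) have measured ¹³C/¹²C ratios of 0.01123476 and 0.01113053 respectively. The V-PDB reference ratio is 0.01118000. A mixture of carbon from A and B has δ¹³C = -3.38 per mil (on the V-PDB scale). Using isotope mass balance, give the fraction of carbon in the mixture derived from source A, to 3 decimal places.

δ_A = (0.01123476/0.01118000 − 1)×1000 = (1.004898 − 1)×1000 = 4.898 per mil
δ_B = (0.01113053/0.01118000 − 1)×1000 = (0.995575 − 1)×1000 = -4.425 per mil
f_A = (δ_mix − δ_B)/(δ_A − δ_B) = (-3.38 − (-4.425))/(4.898 − (-4.425))
f_A = 1.045 / 9.323 = 0.1121

0.112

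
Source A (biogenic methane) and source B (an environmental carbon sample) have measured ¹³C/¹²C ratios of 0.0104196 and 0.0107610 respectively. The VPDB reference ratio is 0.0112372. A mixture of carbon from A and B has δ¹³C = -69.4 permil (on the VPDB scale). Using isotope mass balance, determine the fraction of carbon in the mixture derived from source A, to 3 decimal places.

0.889

δ_A = (0.0104196/0.0112372 − 1)×1000 = (0.927242 − 1)×1000 = -72.758 permil
δ_B = (0.0107610/0.0112372 − 1)×1000 = (0.957623 − 1)×1000 = -42.377 permil
f_A = (δ_mix − δ_B)/(δ_A − δ_B) = (-69.4 − (-42.377))/(-72.758 − (-42.377))
f_A = -27.023 / -30.381 = 0.8895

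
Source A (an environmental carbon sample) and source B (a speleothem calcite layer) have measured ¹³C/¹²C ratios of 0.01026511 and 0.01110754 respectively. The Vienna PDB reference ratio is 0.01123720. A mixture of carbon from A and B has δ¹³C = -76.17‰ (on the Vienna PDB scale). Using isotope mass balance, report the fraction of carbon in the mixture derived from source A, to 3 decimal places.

δ_A = (0.01026511/0.01123720 − 1)×1000 = (0.913494 − 1)×1000 = -86.506‰
δ_B = (0.01110754/0.01123720 − 1)×1000 = (0.988462 − 1)×1000 = -11.538‰
f_A = (δ_mix − δ_B)/(δ_A − δ_B) = (-76.17 − (-11.538))/(-86.506 − (-11.538))
f_A = -64.632 / -74.968 = 0.8621

0.862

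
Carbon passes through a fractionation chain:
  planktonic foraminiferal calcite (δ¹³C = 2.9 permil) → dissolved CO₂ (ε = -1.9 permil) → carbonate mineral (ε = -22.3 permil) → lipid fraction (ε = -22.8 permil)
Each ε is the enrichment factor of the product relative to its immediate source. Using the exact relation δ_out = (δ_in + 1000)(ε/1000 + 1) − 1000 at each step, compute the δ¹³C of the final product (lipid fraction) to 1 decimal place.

step 1: δ = (2.90 + 1000)·(-1.9/1000 + 1) − 1000 = 0.99 permil
step 2: δ = (0.99 + 1000)·(-22.3/1000 + 1) − 1000 = -21.33 permil
step 3: δ = (-21.33 + 1000)·(-22.8/1000 + 1) − 1000 = -43.64 permil

-43.6 permil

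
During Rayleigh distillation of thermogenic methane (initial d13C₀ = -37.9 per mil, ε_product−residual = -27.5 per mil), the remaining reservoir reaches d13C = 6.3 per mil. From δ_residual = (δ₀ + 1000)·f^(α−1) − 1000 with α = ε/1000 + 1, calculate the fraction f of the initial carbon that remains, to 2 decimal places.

α − 1 = ε/1000 = -0.0275
(δ_res + 1000)/(δ₀ + 1000) = (6.3 + 1000)/(-37.9 + 1000) = 1006.3/962.1 = 1.045941
f = 1.045941^(1/-0.0275) = exp(ln(1.045941)/-0.0275) = exp(0.04492/-0.0275)
f = exp(-1.6333) = 0.1953

0.20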